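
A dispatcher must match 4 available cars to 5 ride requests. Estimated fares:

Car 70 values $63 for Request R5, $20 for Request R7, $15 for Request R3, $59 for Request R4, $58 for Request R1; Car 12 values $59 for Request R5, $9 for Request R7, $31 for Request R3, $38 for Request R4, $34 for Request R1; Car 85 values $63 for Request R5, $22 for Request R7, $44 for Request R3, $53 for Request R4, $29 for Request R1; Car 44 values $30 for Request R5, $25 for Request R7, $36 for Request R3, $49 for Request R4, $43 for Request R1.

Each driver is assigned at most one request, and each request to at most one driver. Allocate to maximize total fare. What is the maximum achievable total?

Maximum total: $210

Optimal: Car 70→Request R1 ($58), Car 12→Request R5 ($59), Car 85→Request R3 ($44), Car 44→Request R4 ($49) — total 58+59+44+49 = $210.
Row-greedy (each driver in turn takes its best remaining request) gives $188, worse by 22.
Every other assignment is strictly worse.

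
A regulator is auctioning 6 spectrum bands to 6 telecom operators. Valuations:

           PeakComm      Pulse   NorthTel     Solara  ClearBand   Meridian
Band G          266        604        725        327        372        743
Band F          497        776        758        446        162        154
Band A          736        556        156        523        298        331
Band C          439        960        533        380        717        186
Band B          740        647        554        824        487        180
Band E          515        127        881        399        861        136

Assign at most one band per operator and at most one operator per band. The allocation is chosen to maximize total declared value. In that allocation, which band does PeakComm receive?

PeakComm receives Band A.

Optimal: PeakComm→Band A ($736M), Pulse→Band C ($960M), NorthTel→Band F ($758M), Solara→Band B ($824M), ClearBand→Band E ($861M), Meridian→Band G ($743M) — total 736+960+758+824+861+743 = $4882M.
Row-greedy (each operator in turn takes its best remaining band) gives $3630M, worse by 1252.
Next-best assignment: PeakComm→Band A, Pulse→Band F, NorthTel→Band E, Solara→Band B, ClearBand→Band C, Meridian→Band G = $4677M.
Swapping Solara↔Pulse (Solara→Band C $380M, Pulse→Band B $647M) loses 757.
PeakComm's own top band is Band B ($740M), but forcing PeakComm→Band B and reassigning the rest optimally gives only $4585M — worse by 297.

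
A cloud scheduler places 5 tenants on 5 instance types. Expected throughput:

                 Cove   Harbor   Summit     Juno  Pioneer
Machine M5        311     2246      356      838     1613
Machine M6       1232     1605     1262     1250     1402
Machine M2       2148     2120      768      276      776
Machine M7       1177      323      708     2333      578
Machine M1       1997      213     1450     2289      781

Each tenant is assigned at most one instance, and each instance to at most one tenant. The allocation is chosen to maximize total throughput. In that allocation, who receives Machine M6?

Treat this as an assignment problem: match each tenant to one instance.
Optimal: Cove→Machine M2 (2148 ops/s), Harbor→Machine M5 (2246 ops/s), Summit→Machine M1 (1450 ops/s), Juno→Machine M7 (2333 ops/s), Pioneer→Machine M6 (1402 ops/s) — total 2148+2246+1450+2333+1402 = 9579 ops/s.
Pioneer's own top instance is Machine M5 (1613 ops/s), but forcing Pioneer→Machine M5 and reassigning the rest optimally gives only 9325 ops/s — worse by 254.

Pioneer receives Machine M6.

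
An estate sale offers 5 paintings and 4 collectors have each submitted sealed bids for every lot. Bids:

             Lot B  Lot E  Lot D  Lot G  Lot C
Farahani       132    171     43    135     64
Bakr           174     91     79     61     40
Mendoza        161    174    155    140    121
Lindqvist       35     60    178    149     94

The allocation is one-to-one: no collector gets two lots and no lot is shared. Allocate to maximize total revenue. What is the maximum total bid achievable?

This is the linear assignment problem.
Optimal: Farahani→Lot E ($171), Bakr→Lot B ($174), Mendoza→Lot G ($140), Lindqvist→Lot D ($178) — total 171+174+140+178 = $663.
Max-entry greedy (repeatedly take the single best remaining cell) gives $661, worse by 2.

Maximum total: $663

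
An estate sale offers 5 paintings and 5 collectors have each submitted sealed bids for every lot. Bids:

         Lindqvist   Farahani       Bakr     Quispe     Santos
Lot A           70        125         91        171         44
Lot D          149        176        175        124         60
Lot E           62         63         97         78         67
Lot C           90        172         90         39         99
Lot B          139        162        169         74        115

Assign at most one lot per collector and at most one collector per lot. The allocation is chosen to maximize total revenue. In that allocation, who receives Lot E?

Santos receives Lot E.

Optimal: Lindqvist→Lot D ($149), Farahani→Lot C ($172), Bakr→Lot B ($169), Quispe→Lot A ($171), Santos→Lot E ($67) — total 149+172+169+171+67 = $728.
Column-greedy (each lot in turn goes to its best remaining collector) gives $682, worse by 46.
Next-best assignment: Lindqvist→Lot B, Farahani→Lot C, Bakr→Lot D, Quispe→Lot A, Santos→Lot E = $724.
Swapping Lindqvist↔Farahani (Lindqvist→Lot C $90, Farahani→Lot D $176) loses 55.
Checked against all permutations: $728 is optimal.
Santos's own top lot is Lot B ($115), but forcing Santos→Lot B and reassigning the rest optimally gives only $704 — worse by 24.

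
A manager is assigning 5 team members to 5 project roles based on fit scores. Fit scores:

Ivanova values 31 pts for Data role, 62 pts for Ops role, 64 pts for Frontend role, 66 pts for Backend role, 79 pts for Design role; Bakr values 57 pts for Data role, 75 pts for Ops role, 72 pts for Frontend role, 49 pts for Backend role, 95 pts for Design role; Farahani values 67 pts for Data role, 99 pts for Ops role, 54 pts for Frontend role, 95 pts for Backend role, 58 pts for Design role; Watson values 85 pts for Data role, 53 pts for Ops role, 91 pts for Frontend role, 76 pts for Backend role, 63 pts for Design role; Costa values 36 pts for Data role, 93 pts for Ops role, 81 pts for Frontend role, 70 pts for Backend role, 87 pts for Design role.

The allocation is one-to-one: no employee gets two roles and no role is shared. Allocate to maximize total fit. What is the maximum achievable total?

Optimal: Ivanova→Frontend role (64 pts), Bakr→Design role (95 pts), Farahani→Backend role (95 pts), Watson→Data role (85 pts), Costa→Ops role (93 pts) — total 64+95+95+85+93 = 432 pts.
Column-greedy (each role in turn goes to its best remaining employee) gives 426 pts, worse by 6.
Next-best assignment: Ivanova→Backend role, Bakr→Design role, Farahani→Ops role, Watson→Data role, Costa→Frontend role = 426 pts.

Maximum total: 432 pts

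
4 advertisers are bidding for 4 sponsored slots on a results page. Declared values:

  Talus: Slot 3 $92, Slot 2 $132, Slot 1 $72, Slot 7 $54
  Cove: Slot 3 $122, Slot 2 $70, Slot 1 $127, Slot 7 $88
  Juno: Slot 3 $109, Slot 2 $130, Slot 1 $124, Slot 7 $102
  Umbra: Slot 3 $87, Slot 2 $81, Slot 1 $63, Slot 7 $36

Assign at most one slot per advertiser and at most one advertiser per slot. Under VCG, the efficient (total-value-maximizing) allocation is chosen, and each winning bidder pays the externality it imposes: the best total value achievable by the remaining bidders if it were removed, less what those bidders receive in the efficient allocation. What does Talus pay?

Talus pays $28.

Efficient allocation: Talus→Slot 2 ($132), Cove→Slot 1 ($127), Juno→Slot 7 ($102), Umbra→Slot 3 ($87); total welfare W = $448.
Talus receives Slot 2 at value $132, so the others get W − 132 = $316.
Without Talus: best allocation of the remaining 3 bidders over all 4 slots is Cove→Slot 1 ($127), Juno→Slot 2 ($130), Umbra→Slot 3 ($87), total $344.
VCG payment = (others' best without Talus) − (others' welfare with Talus) = 344 − 316 = $28.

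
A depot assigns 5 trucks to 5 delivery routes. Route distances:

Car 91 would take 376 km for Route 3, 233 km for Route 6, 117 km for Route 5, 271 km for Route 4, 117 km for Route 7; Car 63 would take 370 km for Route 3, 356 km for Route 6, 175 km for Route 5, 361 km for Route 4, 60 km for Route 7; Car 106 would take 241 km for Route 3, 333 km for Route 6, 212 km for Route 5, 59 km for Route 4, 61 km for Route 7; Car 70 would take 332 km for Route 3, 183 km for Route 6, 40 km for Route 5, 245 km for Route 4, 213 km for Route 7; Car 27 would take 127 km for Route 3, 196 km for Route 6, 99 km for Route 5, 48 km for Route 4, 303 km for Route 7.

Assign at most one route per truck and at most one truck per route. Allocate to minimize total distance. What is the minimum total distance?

Optimal: Car 91→Route 6 (233 km), Car 63→Route 7 (60 km), Car 106→Route 4 (59 km), Car 70→Route 5 (40 km), Car 27→Route 3 (127 km) — total 233+60+59+40+127 = 519 km.

Min total: 519 km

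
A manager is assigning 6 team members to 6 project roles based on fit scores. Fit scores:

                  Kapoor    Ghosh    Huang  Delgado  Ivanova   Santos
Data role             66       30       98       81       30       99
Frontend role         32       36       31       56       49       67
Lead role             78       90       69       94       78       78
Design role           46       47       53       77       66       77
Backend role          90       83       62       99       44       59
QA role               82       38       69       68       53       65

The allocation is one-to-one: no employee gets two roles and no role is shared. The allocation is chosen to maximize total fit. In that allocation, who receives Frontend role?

Santos receives Frontend role.

Optimal: Kapoor→QA role (82 pts), Ghosh→Lead role (90 pts), Huang→Data role (98 pts), Delgado→Backend role (99 pts), Ivanova→Design role (66 pts), Santos→Frontend role (67 pts) — total 82+90+98+99+66+67 = 502 pts.
Row-greedy (each employee in turn takes its best remaining role) gives 475 pts, worse by 27.
Santos's own top role is Data role (99 pts), but forcing Santos→Data role and reassigning the rest optimally gives only 474 pts — worse by 28.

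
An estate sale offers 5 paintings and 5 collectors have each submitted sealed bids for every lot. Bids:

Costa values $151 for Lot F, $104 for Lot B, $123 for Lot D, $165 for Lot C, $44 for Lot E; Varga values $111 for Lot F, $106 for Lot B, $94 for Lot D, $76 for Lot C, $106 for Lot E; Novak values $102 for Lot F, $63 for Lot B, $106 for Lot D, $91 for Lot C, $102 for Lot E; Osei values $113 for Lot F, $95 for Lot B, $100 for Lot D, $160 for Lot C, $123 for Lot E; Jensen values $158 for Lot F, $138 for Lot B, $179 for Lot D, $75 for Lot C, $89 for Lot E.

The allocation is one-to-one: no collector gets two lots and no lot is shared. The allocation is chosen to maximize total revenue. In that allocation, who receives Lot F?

Costa receives Lot F.

This is the linear assignment problem.
Optimal: Costa→Lot F ($151), Varga→Lot B ($106), Novak→Lot E ($102), Osei→Lot C ($160), Jensen→Lot D ($179) — total 151+106+102+160+179 = $698.
Max-entry greedy (repeatedly take the single best remaining cell) gives $641, worse by 57.
Checked against all permutations: $698 is optimal.
Costa's own top lot is Lot C ($165), but forcing Costa→Lot C and reassigning the rest optimally gives only $675 — worse by 23.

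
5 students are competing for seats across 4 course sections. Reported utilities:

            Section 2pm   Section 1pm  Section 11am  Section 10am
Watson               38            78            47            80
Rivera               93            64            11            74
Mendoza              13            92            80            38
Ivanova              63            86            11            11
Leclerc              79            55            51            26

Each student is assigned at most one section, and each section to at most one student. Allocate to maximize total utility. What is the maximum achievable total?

Max total: 339 points

This is the linear assignment problem.
Optimal: Rivera→Section 2pm (93 points), Ivanova→Section 1pm (86 points), Mendoza→Section 11am (80 points), Watson→Section 10am (80 points) — total 93+86+80+80 = 339 points.
Row-greedy (each student in turn takes its best remaining section) gives 276 points, worse by 63.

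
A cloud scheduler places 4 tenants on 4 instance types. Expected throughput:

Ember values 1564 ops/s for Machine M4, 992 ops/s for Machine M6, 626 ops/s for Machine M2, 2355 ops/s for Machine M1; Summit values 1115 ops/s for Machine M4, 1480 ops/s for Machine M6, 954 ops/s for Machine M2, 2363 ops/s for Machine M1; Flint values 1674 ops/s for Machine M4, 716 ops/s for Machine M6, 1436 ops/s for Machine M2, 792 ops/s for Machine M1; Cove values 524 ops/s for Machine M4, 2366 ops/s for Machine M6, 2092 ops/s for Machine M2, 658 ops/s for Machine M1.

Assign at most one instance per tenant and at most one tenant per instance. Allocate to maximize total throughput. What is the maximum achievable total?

Max total: 7729 ops/s

This is a one-to-one assignment (maximum-weight bipartite matching).
Optimal: Ember→Machine M4 (1564 ops/s), Summit→Machine M1 (2363 ops/s), Flint→Machine M2 (1436 ops/s), Cove→Machine M6 (2366 ops/s) — total 1564+2363+1436+2366 = 7729 ops/s.
Max-entry greedy (repeatedly take the single best remaining cell) gives 7029 ops/s, worse by 700.
Next-best assignment: Ember→Machine M1, Summit→Machine M6, Flint→Machine M4, Cove→Machine M2 = 7601 ops/s.
Swapping Cove↔Flint (Cove→Machine M2 2092 ops/s, Flint→Machine M6 716 ops/s) loses 994.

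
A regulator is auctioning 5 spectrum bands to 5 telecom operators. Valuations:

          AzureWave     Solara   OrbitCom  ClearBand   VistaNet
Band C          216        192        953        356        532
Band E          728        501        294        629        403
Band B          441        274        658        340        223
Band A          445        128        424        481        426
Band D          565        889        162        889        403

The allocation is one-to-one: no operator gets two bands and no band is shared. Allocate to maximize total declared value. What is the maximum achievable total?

Optimal: AzureWave→Band B ($441M), Solara→Band D ($889M), OrbitCom→Band C ($953M), ClearBand→Band E ($629M), VistaNet→Band A ($426M) — total 441+889+953+629+426 = $3338M.
Max-entry greedy (repeatedly take the single best remaining cell) gives $3274M, worse by 64.
Swapping OrbitCom↔Solara (OrbitCom→Band D $162M, Solara→Band C $192M) loses 1488.

Maximum total: $3338M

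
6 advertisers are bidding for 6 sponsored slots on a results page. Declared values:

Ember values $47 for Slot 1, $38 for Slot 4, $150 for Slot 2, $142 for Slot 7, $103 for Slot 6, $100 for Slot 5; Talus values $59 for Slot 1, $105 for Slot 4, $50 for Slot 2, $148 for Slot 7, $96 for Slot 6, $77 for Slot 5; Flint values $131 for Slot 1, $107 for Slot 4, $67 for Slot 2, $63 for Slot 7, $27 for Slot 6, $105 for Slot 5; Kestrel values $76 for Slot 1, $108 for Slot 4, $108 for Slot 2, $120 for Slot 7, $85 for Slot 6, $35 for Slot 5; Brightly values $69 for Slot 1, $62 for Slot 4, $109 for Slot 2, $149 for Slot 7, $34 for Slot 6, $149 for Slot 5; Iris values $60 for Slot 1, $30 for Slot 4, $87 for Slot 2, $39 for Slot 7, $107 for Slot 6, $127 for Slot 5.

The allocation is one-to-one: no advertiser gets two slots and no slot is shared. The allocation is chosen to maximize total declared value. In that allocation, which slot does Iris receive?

This is the linear assignment problem.
Optimal: Ember→Slot 2 ($150), Talus→Slot 7 ($148), Flint→Slot 1 ($131), Kestrel→Slot 4 ($108), Brightly→Slot 5 ($149), Iris→Slot 6 ($107) — total 150+148+131+108+149+107 = $793.
Max-entry greedy (repeatedly take the single best remaining cell) gives $761, worse by 32.
Swapping Brightly↔Ember (Brightly→Slot 2 $109, Ember→Slot 5 $100) loses 90.
Iris's own top slot is Slot 5 ($127), but forcing Iris→Slot 5 and reassigning the rest optimally gives only $761 — worse by 32.

Iris receives Slot 6.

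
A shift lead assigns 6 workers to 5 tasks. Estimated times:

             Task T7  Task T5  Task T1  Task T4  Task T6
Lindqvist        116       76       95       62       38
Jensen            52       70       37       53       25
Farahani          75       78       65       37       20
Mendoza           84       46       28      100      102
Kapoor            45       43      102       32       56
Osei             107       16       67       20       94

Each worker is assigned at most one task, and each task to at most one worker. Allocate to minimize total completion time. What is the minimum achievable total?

Optimal: Jensen→Task T7 (52 min), Osei→Task T5 (16 min), Mendoza→Task T1 (28 min), Kapoor→Task T4 (32 min), Farahani→Task T6 (20 min) — total 52+16+28+32+20 = 148 min.
Row-greedy (each worker in turn takes its cheapest remaining task) gives 203 min, worse by 55.
Next-best assignment: Kapoor→Task T7, Osei→Task T5, Mendoza→Task T1, Farahani→Task T4, Jensen→Task T6 = 151 min.
Swapping Jensen↔Osei (Jensen→Task T5 70 min, Osei→Task T7 107 min) adds 109.
Every other assignment is strictly worse.

Minimum total: 148 min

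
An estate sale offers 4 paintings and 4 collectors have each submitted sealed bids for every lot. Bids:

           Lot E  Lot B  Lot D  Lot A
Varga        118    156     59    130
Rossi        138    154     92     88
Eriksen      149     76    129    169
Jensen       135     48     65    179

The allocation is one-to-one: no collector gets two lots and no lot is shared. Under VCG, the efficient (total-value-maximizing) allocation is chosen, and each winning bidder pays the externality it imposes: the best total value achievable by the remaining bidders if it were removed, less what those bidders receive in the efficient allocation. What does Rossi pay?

Rossi pays $20.

Efficient allocation: Varga→Lot B ($156), Rossi→Lot E ($138), Eriksen→Lot D ($129), Jensen→Lot A ($179); total welfare W = $602.
Rossi receives Lot E at value $138, so the others get W − 138 = $464.
Without Rossi: best allocation of the remaining 3 bidders over all 4 lots is Varga→Lot B ($156), Eriksen→Lot E ($149), Jensen→Lot A ($179), total $484.
VCG payment = (others' best without Rossi) − (others' welfare with Rossi) = 484 − 464 = $20.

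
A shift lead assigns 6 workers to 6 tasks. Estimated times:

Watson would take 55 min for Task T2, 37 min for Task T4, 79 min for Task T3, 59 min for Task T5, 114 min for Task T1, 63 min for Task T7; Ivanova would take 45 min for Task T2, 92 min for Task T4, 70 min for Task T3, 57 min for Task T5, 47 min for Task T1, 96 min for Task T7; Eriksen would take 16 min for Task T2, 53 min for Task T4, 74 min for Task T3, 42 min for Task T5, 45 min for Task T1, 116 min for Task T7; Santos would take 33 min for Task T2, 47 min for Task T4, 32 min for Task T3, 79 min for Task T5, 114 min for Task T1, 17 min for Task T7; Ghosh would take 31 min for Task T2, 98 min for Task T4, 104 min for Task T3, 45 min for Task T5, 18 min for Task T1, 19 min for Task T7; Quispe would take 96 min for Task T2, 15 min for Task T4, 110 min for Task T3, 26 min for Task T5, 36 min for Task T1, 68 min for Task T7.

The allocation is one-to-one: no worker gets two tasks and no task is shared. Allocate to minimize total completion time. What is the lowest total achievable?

Minimum total: 177 min

This is a one-to-one assignment (minimum-cost bipartite matching).
Optimal: Watson→Task T4 (37 min), Ivanova→Task T1 (47 min), Eriksen→Task T2 (16 min), Santos→Task T3 (32 min), Ghosh→Task T7 (19 min), Quispe→Task T5 (26 min) — total 37+47+16+32+19+26 = 177 min.
Min-entry greedy (repeatedly take the single cheapest remaining cell) gives 202 min, worse by 25.
Next-best assignment: Watson→Task T4, Ivanova→Task T3, Eriksen→Task T2, Santos→Task T7, Ghosh→Task T1, Quispe→Task T5 = 184 min.
Swapping Ivanova↔Watson (Ivanova→Task T4 92 min, Watson→Task T1 114 min) adds 122.
Every other assignment is strictly worse.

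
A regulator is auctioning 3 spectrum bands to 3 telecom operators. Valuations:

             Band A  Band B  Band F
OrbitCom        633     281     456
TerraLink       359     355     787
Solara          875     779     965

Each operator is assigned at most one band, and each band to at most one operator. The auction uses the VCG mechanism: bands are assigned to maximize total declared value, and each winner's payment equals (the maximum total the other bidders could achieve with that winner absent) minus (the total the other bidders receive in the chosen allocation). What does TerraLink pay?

Efficient allocation: OrbitCom→Band A ($633M), TerraLink→Band F ($787M), Solara→Band B ($779M); total welfare W = $2199M.
TerraLink receives Band F at value $787M, so the others get W − 787 = $1412M.
Without TerraLink: best allocation of the remaining 2 bidders over all 3 bands is OrbitCom→Band A ($633M), Solara→Band F ($965M), total $1598M.
VCG payment = (others' best without TerraLink) − (others' welfare with TerraLink) = 1598 − 1412 = $186M.

TerraLink pays $186M.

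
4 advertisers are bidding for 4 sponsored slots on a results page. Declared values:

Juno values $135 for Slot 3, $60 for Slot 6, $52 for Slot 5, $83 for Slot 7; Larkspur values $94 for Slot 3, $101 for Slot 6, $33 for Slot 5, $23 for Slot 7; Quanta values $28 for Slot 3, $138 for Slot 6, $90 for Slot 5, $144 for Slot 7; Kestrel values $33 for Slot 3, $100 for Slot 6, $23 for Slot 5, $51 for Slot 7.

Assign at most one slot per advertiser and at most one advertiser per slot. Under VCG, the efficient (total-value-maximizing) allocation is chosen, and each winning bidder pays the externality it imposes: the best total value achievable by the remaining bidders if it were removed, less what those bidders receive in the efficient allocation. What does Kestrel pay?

Efficient allocation: Juno→Slot 3 ($135), Larkspur→Slot 5 ($33), Quanta→Slot 7 ($144), Kestrel→Slot 6 ($100); total welfare W = $412.
Kestrel receives Slot 6 at value $100, so the others get W − 100 = $312.
Without Kestrel: best allocation of the remaining 3 bidders over all 4 slots is Juno→Slot 3 ($135), Larkspur→Slot 6 ($101), Quanta→Slot 7 ($144), total $380.
VCG payment = (others' best without Kestrel) − (others' welfare with Kestrel) = 380 − 312 = $68.

Kestrel pays $68.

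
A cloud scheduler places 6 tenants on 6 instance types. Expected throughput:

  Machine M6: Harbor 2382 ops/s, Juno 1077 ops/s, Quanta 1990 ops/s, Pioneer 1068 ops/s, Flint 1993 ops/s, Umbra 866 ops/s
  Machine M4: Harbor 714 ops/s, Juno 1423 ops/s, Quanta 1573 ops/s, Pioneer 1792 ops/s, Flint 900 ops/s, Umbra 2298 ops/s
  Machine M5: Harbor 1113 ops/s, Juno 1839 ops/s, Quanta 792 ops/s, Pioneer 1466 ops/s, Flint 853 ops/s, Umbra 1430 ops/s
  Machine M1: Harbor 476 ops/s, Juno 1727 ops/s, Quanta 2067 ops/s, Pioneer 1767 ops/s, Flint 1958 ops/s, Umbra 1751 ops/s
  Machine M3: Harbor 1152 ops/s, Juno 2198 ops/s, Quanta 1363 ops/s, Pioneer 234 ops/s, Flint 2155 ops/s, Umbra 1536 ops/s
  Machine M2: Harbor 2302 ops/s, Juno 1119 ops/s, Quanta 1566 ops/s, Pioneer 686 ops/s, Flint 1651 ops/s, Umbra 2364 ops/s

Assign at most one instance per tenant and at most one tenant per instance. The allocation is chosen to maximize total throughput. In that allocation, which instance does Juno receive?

Juno receives Machine M5.

This is a one-to-one assignment (maximum-weight bipartite matching).
Optimal: Harbor→Machine M6 (2382 ops/s), Juno→Machine M5 (1839 ops/s), Quanta→Machine M1 (2067 ops/s), Pioneer→Machine M4 (1792 ops/s), Flint→Machine M3 (2155 ops/s), Umbra→Machine M2 (2364 ops/s) — total 2382+1839+2067+1792+2155+2364 = 12599 ops/s.
Column-greedy (each instance in turn goes to its best remaining tenant) gives 11427 ops/s, worse by 1172.
Next-best assignment: Harbor→Machine M2, Juno→Machine M5, Quanta→Machine M6, Pioneer→Machine M1, Flint→Machine M3, Umbra→Machine M4 = 12351 ops/s.
Every other assignment is strictly worse.
Juno's own top instance is Machine M3 (2198 ops/s), but forcing Juno→Machine M3 and reassigning the rest optimally gives only 12324 ops/s — worse by 275.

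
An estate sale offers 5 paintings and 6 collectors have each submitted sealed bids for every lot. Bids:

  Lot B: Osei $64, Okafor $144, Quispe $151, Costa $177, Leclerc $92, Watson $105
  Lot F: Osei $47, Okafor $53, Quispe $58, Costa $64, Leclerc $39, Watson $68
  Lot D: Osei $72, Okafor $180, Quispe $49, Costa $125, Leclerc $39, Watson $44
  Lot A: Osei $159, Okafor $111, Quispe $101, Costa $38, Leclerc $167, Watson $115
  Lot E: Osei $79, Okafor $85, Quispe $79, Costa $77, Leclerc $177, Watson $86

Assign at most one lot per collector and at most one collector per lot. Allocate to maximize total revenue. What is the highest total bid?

This is the linear assignment problem.
Optimal: Costa→Lot B ($177), Watson→Lot F ($68), Okafor→Lot D ($180), Osei→Lot A ($159), Leclerc→Lot E ($177) — total 177+68+180+159+177 = $761.
Row-greedy (each collector in turn takes its best remaining lot) gives $606, worse by 155.

Maximum total: $761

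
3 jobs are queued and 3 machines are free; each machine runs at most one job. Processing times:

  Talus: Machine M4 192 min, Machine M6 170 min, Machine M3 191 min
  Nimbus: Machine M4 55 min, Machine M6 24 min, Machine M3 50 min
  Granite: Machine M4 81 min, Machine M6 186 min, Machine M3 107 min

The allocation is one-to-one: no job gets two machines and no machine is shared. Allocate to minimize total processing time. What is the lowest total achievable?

This is the linear assignment problem.
Optimal: Talus→Machine M3 (191 min), Nimbus→Machine M6 (24 min), Granite→Machine M4 (81 min) — total 191+24+81 = 296 min.
Column-greedy (each machine in turn goes to its cheapest remaining job) gives 332 min, worse by 36.
Every other assignment is strictly worse.

Minimum total: 296 min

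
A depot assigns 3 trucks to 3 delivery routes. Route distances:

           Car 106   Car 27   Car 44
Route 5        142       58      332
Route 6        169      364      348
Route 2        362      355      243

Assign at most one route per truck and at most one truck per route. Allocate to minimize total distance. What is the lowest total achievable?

Optimal: Car 106→Route 6 (169 km), Car 27→Route 5 (58 km), Car 44→Route 2 (243 km) — total 169+58+243 = 470 km.
Row-greedy (each truck in turn takes its cheapest remaining route) gives 845 km, worse by 375.

Minimum total: 470 km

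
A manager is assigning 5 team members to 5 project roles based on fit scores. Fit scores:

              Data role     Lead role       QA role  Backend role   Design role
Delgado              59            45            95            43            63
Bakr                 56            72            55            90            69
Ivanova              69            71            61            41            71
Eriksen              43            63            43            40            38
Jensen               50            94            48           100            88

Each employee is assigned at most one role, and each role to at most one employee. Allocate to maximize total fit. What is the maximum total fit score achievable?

Maximum total: 405 pts

Optimal: Delgado→QA role (95 pts), Bakr→Backend role (90 pts), Ivanova→Data role (69 pts), Eriksen→Lead role (63 pts), Jensen→Design role (88 pts) — total 95+90+69+63+88 = 405 pts.
Next-best assignment: Delgado→QA role, Bakr→Design role, Ivanova→Data role, Eriksen→Lead role, Jensen→Backend role = 396 pts.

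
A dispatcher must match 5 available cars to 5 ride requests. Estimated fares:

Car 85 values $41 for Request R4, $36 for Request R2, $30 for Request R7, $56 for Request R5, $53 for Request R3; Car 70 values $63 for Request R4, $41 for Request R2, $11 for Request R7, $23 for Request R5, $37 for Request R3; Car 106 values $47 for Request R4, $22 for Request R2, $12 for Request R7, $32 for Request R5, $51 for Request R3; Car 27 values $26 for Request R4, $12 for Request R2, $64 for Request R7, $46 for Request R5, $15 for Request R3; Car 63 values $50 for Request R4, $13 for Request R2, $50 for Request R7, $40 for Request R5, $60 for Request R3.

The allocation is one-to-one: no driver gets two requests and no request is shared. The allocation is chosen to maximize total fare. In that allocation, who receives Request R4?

Optimal: Car 85→Request R5 ($56), Car 70→Request R2 ($41), Car 106→Request R4 ($47), Car 27→Request R7 ($64), Car 63→Request R3 ($60) — total 56+41+47+64+60 = $268.
Row-greedy (each driver in turn takes its best remaining request) gives $247, worse by 21.
Car 106's own top request is Request R3 ($51), but forcing Car 106→Request R3 and reassigning the rest optimally gives only $262 — worse by 6.

Car 106 receives Request R4.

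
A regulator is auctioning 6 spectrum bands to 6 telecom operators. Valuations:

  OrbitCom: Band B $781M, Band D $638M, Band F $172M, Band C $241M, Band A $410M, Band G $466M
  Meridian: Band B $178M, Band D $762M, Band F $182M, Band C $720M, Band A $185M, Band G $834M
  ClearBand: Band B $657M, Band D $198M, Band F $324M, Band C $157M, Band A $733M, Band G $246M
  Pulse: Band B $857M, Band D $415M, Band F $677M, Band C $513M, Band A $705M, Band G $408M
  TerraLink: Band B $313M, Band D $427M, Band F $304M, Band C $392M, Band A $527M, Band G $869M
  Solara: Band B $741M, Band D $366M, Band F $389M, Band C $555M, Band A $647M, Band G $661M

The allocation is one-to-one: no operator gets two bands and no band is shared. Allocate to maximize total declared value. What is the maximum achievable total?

Optimal: OrbitCom→Band D ($638M), Meridian→Band C ($720M), ClearBand→Band A ($733M), Pulse→Band F ($677M), TerraLink→Band G ($869M), Solara→Band B ($741M) — total 638+720+733+677+869+741 = $4378M.
Max-entry greedy (repeatedly take the single best remaining cell) gives $3948M, worse by 430.
Next-best assignment: OrbitCom→Band B, Meridian→Band D, ClearBand→Band A, Pulse→Band F, TerraLink→Band G, Solara→Band C = $4377M.
Swapping Meridian↔TerraLink (Meridian→Band G $834M, TerraLink→Band C $392M) loses 363.

Maximum total: $4378M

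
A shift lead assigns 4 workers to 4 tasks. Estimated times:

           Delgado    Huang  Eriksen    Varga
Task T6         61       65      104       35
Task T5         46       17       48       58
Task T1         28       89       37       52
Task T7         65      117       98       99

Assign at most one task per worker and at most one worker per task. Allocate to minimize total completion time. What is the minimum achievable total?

This is the linear assignment problem.
Optimal: Delgado→Task T7 (65 min), Huang→Task T5 (17 min), Eriksen→Task T1 (37 min), Varga→Task T6 (35 min) — total 65+17+37+35 = 154 min.
Column-greedy (each task in turn goes to its cheapest remaining worker) gives 178 min, worse by 24.
Swapping Delgado↔Eriksen (Delgado→Task T1 28 min, Eriksen→Task T7 98 min) adds 24.

Min total: 154 min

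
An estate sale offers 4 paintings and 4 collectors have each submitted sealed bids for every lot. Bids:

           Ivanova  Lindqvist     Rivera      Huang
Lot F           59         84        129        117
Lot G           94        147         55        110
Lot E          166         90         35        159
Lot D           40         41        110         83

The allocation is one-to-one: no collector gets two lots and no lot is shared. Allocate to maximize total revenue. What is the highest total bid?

This is the linear assignment problem.
Optimal: Ivanova→Lot E ($166), Lindqvist→Lot G ($147), Rivera→Lot D ($110), Huang→Lot F ($117) — total 166+147+110+117 = $540.
Swapping Lindqvist↔Huang (Lindqvist→Lot F $84, Huang→Lot G $110) loses 70.

Maximum total: $540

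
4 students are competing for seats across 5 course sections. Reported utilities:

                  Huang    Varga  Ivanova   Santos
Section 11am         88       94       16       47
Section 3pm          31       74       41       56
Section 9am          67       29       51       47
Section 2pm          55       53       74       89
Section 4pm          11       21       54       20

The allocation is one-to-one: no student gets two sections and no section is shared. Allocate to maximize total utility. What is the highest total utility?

Max total: 305 points

This is the linear assignment problem.
Optimal: Huang→Section 11am (88 points), Varga→Section 3pm (74 points), Ivanova→Section 4pm (54 points), Santos→Section 2pm (89 points) — total 88+74+54+89 = 305 points.
Next-best assignment: Huang→Section 9am, Varga→Section 11am, Ivanova→Section 4pm, Santos→Section 2pm = 304 points.
Every other assignment is strictly worse.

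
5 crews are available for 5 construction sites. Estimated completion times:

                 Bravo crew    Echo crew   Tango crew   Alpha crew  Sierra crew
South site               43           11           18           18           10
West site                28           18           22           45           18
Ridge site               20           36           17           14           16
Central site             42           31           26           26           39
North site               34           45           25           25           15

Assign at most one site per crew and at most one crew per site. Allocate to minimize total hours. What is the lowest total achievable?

This is a one-to-one assignment (minimum-cost bipartite matching).
Optimal: Bravo crew→West site (28 hours), Echo crew→South site (11 hours), Tango crew→Central site (26 hours), Alpha crew→Ridge site (14 hours), Sierra crew→North site (15 hours) — total 28+11+26+14+15 = 94 hours.
Row-greedy (each crew in turn takes its cheapest remaining site) gives 117 hours, worse by 23.

Minimum total: 94 hours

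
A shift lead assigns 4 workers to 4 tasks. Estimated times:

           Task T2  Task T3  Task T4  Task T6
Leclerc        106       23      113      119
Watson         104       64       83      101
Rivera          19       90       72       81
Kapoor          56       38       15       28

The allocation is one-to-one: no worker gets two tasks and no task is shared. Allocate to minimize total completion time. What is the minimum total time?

Minimum total: 153 min

Optimal: Leclerc→Task T3 (23 min), Watson→Task T4 (83 min), Rivera→Task T2 (19 min), Kapoor→Task T6 (28 min) — total 23+83+19+28 = 153 min.
Column-greedy (each task in turn goes to its cheapest remaining worker) gives 158 min, worse by 5.
Checked against all permutations: 153 min is optimal.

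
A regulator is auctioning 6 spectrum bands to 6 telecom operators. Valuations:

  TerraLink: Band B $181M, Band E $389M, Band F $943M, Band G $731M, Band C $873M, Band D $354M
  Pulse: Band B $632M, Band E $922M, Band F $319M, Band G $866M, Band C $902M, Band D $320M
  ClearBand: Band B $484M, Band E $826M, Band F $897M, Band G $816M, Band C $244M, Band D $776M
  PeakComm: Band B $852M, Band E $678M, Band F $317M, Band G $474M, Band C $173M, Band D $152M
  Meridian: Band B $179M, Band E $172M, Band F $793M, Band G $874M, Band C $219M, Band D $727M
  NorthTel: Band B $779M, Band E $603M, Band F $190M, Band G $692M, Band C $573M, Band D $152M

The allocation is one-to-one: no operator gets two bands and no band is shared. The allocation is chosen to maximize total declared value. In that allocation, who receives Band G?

NorthTel receives Band G.

This is a one-to-one assignment (maximum-weight bipartite matching).
Optimal: TerraLink→Band C ($873M), Pulse→Band E ($922M), ClearBand→Band F ($897M), PeakComm→Band B ($852M), Meridian→Band D ($727M), NorthTel→Band G ($692M) — total 873+922+897+852+727+692 = $4963M.
Max-entry greedy (repeatedly take the single best remaining cell) gives $4940M, worse by 23.
Next-best assignment: TerraLink→Band F, Pulse→Band C, ClearBand→Band D, PeakComm→Band E, Meridian→Band G, NorthTel→Band B = $4952M.
NorthTel's own top band is Band B ($779M), but forcing NorthTel→Band B and reassigning the rest optimally gives only $4952M — worse by 11.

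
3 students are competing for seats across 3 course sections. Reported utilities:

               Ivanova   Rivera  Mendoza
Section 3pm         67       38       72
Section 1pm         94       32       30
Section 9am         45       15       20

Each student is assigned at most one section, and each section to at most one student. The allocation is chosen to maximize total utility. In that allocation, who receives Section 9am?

Rivera receives Section 9am.

Optimal: Ivanova→Section 1pm (94 points), Rivera→Section 9am (15 points), Mendoza→Section 3pm (72 points) — total 94+15+72 = 181 points.
Next-best assignment: Ivanova→Section 1pm, Rivera→Section 3pm, Mendoza→Section 9am = 152 points.
Every other assignment is strictly worse.
Rivera's own top section is Section 3pm (38 points), but forcing Rivera→Section 3pm and reassigning the rest optimally gives only 152 points — worse by 29.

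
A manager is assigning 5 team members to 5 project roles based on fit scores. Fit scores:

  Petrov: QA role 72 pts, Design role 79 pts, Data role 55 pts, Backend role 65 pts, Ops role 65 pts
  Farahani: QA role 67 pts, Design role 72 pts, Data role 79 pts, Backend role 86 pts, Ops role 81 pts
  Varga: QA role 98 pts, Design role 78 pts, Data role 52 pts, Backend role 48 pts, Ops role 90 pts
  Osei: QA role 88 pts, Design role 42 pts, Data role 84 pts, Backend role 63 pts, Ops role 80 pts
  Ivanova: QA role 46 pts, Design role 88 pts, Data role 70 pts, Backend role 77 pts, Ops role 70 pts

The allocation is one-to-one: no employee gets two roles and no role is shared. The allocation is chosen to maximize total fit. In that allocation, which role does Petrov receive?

Optimal: Petrov→Ops role (65 pts), Farahani→Backend role (86 pts), Varga→QA role (98 pts), Osei→Data role (84 pts), Ivanova→Design role (88 pts) — total 65+86+98+84+88 = 421 pts.
Row-greedy (each employee in turn takes its best remaining role) gives 417 pts, worse by 4.
Next-best assignment: Petrov→QA role, Farahani→Backend role, Varga→Ops role, Osei→Data role, Ivanova→Design role = 420 pts.
Swapping Osei↔Petrov (Osei→Ops role 80 pts, Petrov→Data role 55 pts) loses 14.
Checked against all permutations: 421 pts is optimal.
Petrov's own top role is Design role (79 pts), but forcing Petrov→Design role and reassigning the rest optimally gives only 419 pts — worse by 2.

Petrov receives Ops role.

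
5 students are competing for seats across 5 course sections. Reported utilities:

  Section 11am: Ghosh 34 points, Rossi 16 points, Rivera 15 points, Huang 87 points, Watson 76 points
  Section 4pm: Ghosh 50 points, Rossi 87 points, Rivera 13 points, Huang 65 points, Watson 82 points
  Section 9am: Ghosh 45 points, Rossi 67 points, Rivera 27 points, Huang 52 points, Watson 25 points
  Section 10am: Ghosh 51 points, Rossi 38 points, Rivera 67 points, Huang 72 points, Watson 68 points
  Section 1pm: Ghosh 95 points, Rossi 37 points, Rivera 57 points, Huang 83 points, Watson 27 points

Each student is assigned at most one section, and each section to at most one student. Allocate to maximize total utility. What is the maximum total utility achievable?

Treat this as an assignment problem: match each student to one section.
Optimal: Ghosh→Section 1pm (95 points), Rossi→Section 9am (67 points), Rivera→Section 10am (67 points), Huang→Section 11am (87 points), Watson→Section 4pm (82 points) — total 95+67+67+87+82 = 398 points.
Max-entry greedy (repeatedly take the single best remaining cell) gives 364 points, worse by 34.
Next-best assignment: Ghosh→Section 1pm, Rossi→Section 4pm, Rivera→Section 10am, Huang→Section 9am, Watson→Section 11am = 377 points.
Swapping Huang↔Rivera (Huang→Section 10am 72 points, Rivera→Section 11am 15 points) loses 67.
Every other assignment is strictly worse.

Max total: 398 points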